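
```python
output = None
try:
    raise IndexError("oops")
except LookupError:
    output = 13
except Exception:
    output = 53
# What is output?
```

Step-by-step execution trace:
1. `raise IndexError(...)` raises IndexError.
2. `except LookupError` matches (IndexError is a subclass of LookupError) → output = 13.
3. `except Exception` is not reached.
Result: 13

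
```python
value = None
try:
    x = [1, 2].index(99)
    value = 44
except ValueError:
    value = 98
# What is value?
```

Step-by-step execution trace:
1. `x = [1, 2].index(99)` raises ValueError.
2. `value = 44` is not reached.
3. `except ValueError` matches → value = 98.
Result: 98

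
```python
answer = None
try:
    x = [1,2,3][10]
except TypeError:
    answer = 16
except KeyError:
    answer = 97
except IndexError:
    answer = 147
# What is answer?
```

Step-by-step execution trace:
1. `x = [1,2,3][10]` raises IndexError.
2. `except TypeError` does not match IndexError; skipped.
3. `except KeyError` does not match IndexError; skipped.
4. `except IndexError` matches → answer = 147.
Result: 147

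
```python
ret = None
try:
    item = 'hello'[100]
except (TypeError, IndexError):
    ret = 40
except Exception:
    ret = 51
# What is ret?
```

Step-by-step execution trace:
1. `item = 'hello'[100]` raises IndexError.
2. `except (TypeError, IndexError)` matches (IndexError is in the tuple) → ret = 40.
3. `except Exception` is not reached.
Result: 40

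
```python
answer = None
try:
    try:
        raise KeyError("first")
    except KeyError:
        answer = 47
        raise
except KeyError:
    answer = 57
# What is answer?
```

Step-by-step execution trace:
1. Inner try: `raise KeyError("first")` raises KeyError.
2. Inner `except KeyError` matches → answer = 47.
3. bare `raise` re-raises the same KeyError.
4. Outer `except KeyError` matches → answer = 57.
Result: 57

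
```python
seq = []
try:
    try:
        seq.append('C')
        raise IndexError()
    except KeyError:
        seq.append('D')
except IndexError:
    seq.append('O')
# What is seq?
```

Step-by-step execution trace:
1. Inner try: `seq.append('C')` → seq = ['C'].
2. `raise IndexError()` raises IndexError.
3. Inner `except KeyError` does not match IndexError; exception propagates to outer try.
4. Outer `except IndexError` matches → `seq.append('O')` → seq = ['C', 'O'].
Result: ['C', 'O']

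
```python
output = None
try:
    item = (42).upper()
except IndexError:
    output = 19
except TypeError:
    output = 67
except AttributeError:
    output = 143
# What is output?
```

Step-by-step execution trace:
1. `item = (42).upper()` raises AttributeError.
2. `except IndexError` does not match AttributeError; skipped.
3. `except TypeError` does not match AttributeError; skipped.
4. `except AttributeError` matches → output = 143.
Result: 143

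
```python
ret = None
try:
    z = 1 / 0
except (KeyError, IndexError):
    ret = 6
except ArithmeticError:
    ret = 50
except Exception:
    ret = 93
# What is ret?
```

Step-by-step execution trace:
1. `z = 1 / 0` raises ZeroDivisionError.
2. `except (KeyError, IndexError)` does not match ZeroDivisionError; skipped.
3. `except ArithmeticError` matches (ZeroDivisionError is a subclass of ArithmeticError) → ret = 50.
4. `except Exception` is not reached.
Result: 50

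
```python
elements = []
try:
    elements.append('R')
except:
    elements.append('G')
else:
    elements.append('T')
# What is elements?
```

Step-by-step execution trace:
1. try: `elements.append('R')` → elements = ['R']. No exception raised.
2. `except` is skipped.
3. `else` runs (try completed without exception): `elements.append('T')` → elements = ['R', 'T'].
Result: ['R', 'T']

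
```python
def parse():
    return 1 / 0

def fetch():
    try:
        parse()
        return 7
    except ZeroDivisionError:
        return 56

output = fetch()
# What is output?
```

Step-by-step execution trace:
1. `fetch()` calls `parse()`.
2. `parse()` evaluates `1 / 0`, which raises ZeroDivisionError; it propagates to the caller.
3. `return 7` is not reached.
4. `except ZeroDivisionError` in fetch matches → returns 56.
5. output = 56.
Result: 56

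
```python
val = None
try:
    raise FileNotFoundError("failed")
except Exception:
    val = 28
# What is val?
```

Step-by-step execution trace:
1. `raise FileNotFoundError(...)` raises FileNotFoundError.
2. `except Exception` matches (FileNotFoundError is a subclass of Exception) → val = 28.
Result: 28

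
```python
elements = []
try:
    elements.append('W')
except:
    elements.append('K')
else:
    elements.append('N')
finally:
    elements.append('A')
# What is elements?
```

Step-by-step execution trace:
1. try: `elements.append('W')` → elements = ['W']. No exception raised.
2. `except` is skipped.
3. `else` runs: `elements.append('N')` → elements = ['W', 'N'].
4. `finally` always runs: `elements.append('A')` → elements = ['W', 'N', 'A'].
Result: ['W', 'N', 'A']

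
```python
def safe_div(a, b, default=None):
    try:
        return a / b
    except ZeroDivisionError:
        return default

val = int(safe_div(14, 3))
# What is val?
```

Step-by-step execution trace:
1. `safe_div(14, 3)` enters try: `return 14 / 3` → returns 4.666666666666667. No exception raised.
2. `except ZeroDivisionError` is skipped.
3. `int(4.666666666666667)` → 4 → val = 4.
Result: 4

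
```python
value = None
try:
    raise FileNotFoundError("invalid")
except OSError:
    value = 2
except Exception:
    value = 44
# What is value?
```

Step-by-step execution trace:
1. `raise FileNotFoundError(...)` raises FileNotFoundError.
2. `except OSError` matches (FileNotFoundError is a subclass of OSError) → value = 2.
3. `except Exception` is not reached.
Result: 2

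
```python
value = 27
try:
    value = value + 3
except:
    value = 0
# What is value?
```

Step-by-step execution trace:
1. value starts at 27.
2. try: `value = value + 3` → value = 30. No exception raised.
3. `except` is skipped.
Result: 30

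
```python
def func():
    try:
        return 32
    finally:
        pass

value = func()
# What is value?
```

Step-by-step execution trace:
1. `func()` enters try: `return 32` sets pending return value 32.
2. Before returning, `finally: pass` runs (no effect).
3. func() returns 32 → value = 32.
Result: 32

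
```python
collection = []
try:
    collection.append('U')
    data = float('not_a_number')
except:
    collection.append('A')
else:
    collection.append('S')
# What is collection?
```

Step-by-step execution trace:
1. try: `collection.append('U')` → collection = ['U'].
2. `data = float('not_a_number')` raises ValueError.
3. bare `except` matches → `collection.append('A')` → collection = ['U', 'A'].
4. `else` is skipped (an exception was raised).
Result: ['U', 'A']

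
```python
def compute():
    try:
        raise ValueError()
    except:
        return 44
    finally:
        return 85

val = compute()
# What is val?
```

Step-by-step execution trace:
1. `compute()` enters try: `raise ValueError()` raises ValueError.
2. bare `except` matches → `return 44` sets pending return value 44.
3. Before returning, `finally: return 85` runs and overrides the pending return.
4. compute() returns 85 → val = 85.
Result: 85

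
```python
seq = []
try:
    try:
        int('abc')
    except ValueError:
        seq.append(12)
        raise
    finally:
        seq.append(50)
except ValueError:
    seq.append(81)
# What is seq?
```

Step-by-step execution trace:
1. Inner try: `int('abc')` raises ValueError.
2. Inner `except ValueError` matches → `seq.append(12)` → seq = [12].
3. bare `raise` re-raises ValueError.
4. Inner `finally` runs during unwinding: `seq.append(50)` → seq = [12, 50].
5. Outer `except ValueError` matches → `seq.append(81)` → seq = [12, 50, 81].
Result: [12, 50, 81]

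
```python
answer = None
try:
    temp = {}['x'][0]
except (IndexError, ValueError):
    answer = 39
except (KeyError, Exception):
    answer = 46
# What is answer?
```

Step-by-step execution trace:
1. `temp = {}['x'][0]` raises KeyError.
2. `except (IndexError, ValueError)` does not match KeyError; skipped.
3. `except (KeyError, Exception)` matches (KeyError is in the tuple) → answer = 46.
Result: 46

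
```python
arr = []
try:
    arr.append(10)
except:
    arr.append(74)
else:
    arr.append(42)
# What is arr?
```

Step-by-step execution trace:
1. try: `arr.append(10)` → arr = [10]. No exception raised.
2. `except` is skipped.
3. `else` runs (try completed without exception): `arr.append(42)` → arr = [10, 42].
Result: [10, 42]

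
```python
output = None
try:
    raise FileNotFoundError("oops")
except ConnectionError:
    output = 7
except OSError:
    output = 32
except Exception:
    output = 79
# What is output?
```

Step-by-step execution trace:
1. `raise FileNotFoundError(...)` raises FileNotFoundError.
2. `except ConnectionError` does not match (FileNotFoundError is not a subclass of ConnectionError); skipped.
3. `except OSError` matches (FileNotFoundError is a subclass of OSError) → output = 32.
4. `except Exception` is not reached.
Result: 32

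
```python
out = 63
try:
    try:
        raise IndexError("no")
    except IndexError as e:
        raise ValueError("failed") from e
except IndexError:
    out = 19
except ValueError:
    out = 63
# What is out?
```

Step-by-step execution trace:
1. Inner try raises IndexError; inner `except IndexError as e` catches it.
2. `raise ValueError(...) from e` raises ValueError (IndexError is attached as __cause__, but only ValueError is active).
3. Outer `except IndexError` does not match ValueError; skipped.
4. Outer `except ValueError` matches → out = 63.
Result: 63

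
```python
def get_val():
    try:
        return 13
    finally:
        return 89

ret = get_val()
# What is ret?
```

Step-by-step execution trace:
1. `get_val()` enters try: `return 13` sets pending return value 13.
2. Before returning, `finally: return 89` runs and overrides the pending return.
3. get_val() returns 89 → ret = 89.
Result: 89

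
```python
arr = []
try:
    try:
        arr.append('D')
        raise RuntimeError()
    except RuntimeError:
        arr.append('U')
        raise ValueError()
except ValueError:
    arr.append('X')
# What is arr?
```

Step-by-step execution trace:
1. Inner try: `arr.append('D')` → arr = ['D'].
2. `raise RuntimeError()` raises RuntimeError.
3. Inner `except RuntimeError` matches → `arr.append('U')` → arr = ['D', 'U'].
4. `raise ValueError()` raises ValueError; propagates to outer try.
5. Outer `except ValueError` matches → `arr.append('X')` → arr = ['D', 'U', 'X'].
Result: ['D', 'U', 'X']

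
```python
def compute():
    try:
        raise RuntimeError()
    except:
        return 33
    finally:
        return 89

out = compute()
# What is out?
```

Step-by-step execution trace:
1. `compute()` enters try: `raise RuntimeError()` raises RuntimeError.
2. bare `except` matches → `return 33` sets pending return value 33.
3. Before returning, `finally: return 89` runs and overrides the pending return.
4. compute() returns 89 → out = 89.
Result: 89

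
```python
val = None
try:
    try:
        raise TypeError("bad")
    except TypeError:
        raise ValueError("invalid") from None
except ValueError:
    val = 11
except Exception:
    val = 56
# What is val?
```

Step-by-step execution trace:
1. Inner try raises TypeError; inner `except TypeError` catches it.
2. `raise ValueError(...) from None` raises ValueError (from None suppresses __context__, but the active exception is still ValueError).
3. Outer `except ValueError` matches → val = 11.
4. `except Exception` is not reached.
Result: 11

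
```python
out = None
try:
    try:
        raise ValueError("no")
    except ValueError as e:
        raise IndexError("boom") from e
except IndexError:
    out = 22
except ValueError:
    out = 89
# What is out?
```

Step-by-step execution trace:
1. Inner try raises ValueError; inner `except ValueError as e` catches it.
2. `raise IndexError(...) from e` raises IndexError (ValueError is attached as __cause__, but only IndexError is active).
3. Outer `except IndexError` matches → out = 22.
4. `except ValueError` is not reached.
Result: 22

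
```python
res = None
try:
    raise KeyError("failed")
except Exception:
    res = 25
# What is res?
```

Step-by-step execution trace:
1. `raise KeyError(...)` raises KeyError.
2. `except Exception` matches (KeyError is a subclass of Exception) → res = 25.
Result: 25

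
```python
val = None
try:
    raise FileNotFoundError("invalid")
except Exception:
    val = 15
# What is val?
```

Step-by-step execution trace:
1. `raise FileNotFoundError(...)` raises FileNotFoundError.
2. `except Exception` matches (FileNotFoundError is a subclass of Exception) → val = 15.
Result: 15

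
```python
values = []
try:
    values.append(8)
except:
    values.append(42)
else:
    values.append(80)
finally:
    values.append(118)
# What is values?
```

Step-by-step execution trace:
1. try: `values.append(8)` → values = [8]. No exception raised.
2. `except` is skipped.
3. `else` runs: `values.append(80)` → values = [8, 80].
4. `finally` always runs: `values.append(118)` → values = [8, 80, 118].
Result: [8, 80, 118]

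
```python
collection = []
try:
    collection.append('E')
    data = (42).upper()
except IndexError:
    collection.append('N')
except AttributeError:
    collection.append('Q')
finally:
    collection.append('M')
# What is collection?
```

Step-by-step execution trace:
1. try: `collection.append('E')` → collection = ['E'].
2. `data = (42).upper()` raises AttributeError.
3. `except IndexError` does not match AttributeError; skipped.
4. `except AttributeError` matches → `collection.append('Q')` → collection = ['E', 'Q'].
5. finally always runs: `collection.append('M')` → collection = ['E', 'Q', 'M'].
Result: ['E', 'Q', 'M']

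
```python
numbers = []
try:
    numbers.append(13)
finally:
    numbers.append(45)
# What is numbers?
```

Step-by-step execution trace:
1. try: `numbers.append(13)` → numbers = [13].
2. The try body completes without raising.
3. finally always runs: `numbers.append(45)` → numbers = [13, 45].
Result: [13, 45]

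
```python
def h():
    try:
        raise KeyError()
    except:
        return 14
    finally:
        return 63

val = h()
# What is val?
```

Step-by-step execution trace:
1. `h()` enters try: `raise KeyError()` raises KeyError.
2. bare `except` matches → `return 14` sets pending return value 14.
3. Before returning, `finally: return 63` runs and overrides the pending return.
4. h() returns 63 → val = 63.
Result: 63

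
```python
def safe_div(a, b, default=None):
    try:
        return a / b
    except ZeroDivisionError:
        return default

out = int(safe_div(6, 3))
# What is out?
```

Step-by-step execution trace:
1. `safe_div(6, 3)` enters try: `return 6 / 3` → returns 2.0. No exception raised.
2. `except ZeroDivisionError` is skipped.
3. `int(2.0)` → 2 → out = 2.
Result: 2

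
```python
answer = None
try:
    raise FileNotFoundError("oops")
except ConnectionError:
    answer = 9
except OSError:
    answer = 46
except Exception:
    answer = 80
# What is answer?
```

Step-by-step execution trace:
1. `raise FileNotFoundError(...)` raises FileNotFoundError.
2. `except ConnectionError` does not match (FileNotFoundError is not a subclass of ConnectionError); skipped.
3. `except OSError` matches (FileNotFoundError is a subclass of OSError) → answer = 46.
4. `except Exception` is not reached.
Result: 46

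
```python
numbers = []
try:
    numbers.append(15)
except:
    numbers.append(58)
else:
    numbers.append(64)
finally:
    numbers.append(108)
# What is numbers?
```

Step-by-step execution trace:
1. try: `numbers.append(15)` → numbers = [15]. No exception raised.
2. `except` is skipped.
3. `else` runs: `numbers.append(64)` → numbers = [15, 64].
4. `finally` always runs: `numbers.append(108)` → numbers = [15, 64, 108].
Result: [15, 64, 108]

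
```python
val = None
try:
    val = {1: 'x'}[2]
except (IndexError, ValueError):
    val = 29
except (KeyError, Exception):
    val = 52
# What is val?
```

Step-by-step execution trace:
1. `val = {1: 'x'}[2]` raises KeyError.
2. `except (IndexError, ValueError)` does not match KeyError; skipped.
3. `except (KeyError, Exception)` matches (KeyError is in the tuple) → val = 52.
Result: 52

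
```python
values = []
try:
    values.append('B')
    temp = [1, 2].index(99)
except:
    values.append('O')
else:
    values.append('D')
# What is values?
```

Step-by-step execution trace:
1. try: `values.append('B')` → values = ['B'].
2. `temp = [1, 2].index(99)` raises ValueError.
3. bare `except` matches → `values.append('O')` → values = ['B', 'O'].
4. `else` is skipped (an exception was raised).
Result: ['B', 'O']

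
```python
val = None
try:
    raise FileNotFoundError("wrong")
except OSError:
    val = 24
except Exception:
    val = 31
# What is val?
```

Step-by-step execution trace:
1. `raise FileNotFoundError(...)` raises FileNotFoundError.
2. `except OSError` matches (FileNotFoundError is a subclass of OSError) → val = 24.
3. `except Exception` is not reached.
Result: 24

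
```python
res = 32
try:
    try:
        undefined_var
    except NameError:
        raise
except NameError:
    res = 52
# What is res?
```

Step-by-step execution trace:
1. Inner try: `undefined_var` raises NameError.
2. Inner `except NameError` matches; bare `raise` re-raises the same NameError.
3. Outer `except NameError` matches → res = 52.
Result: 52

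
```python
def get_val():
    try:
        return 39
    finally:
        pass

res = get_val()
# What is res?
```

Step-by-step execution trace:
1. `get_val()` enters try: `return 39` sets pending return value 39.
2. Before returning, `finally: pass` runs (no effect).
3. get_val() returns 39 → res = 39.
Result: 39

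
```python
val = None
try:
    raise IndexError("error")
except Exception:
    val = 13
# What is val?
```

Step-by-step execution trace:
1. `raise IndexError(...)` raises IndexError.
2. `except Exception` matches (IndexError is a subclass of Exception) → val = 13.
Result: 13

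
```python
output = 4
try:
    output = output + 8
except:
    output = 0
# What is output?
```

Step-by-step execution trace:
1. output starts at 4.
2. try: `output = output + 8` → output = 12. No exception raised.
3. `except` is skipped.
Result: 12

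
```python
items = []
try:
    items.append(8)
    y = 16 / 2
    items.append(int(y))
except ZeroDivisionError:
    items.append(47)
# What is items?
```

Step-by-step execution trace:
1. try: `items.append(8)` → items = [8].
2. `y = 16 / 2` → y = 8.0. No exception raised.
3. `items.append(int(y))` → items = [8, 8].
4. `except ZeroDivisionError` is skipped (no exception was raised).
Result: [8, 8]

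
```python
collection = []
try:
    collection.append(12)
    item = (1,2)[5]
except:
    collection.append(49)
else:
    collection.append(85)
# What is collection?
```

Step-by-step execution trace:
1. try: `collection.append(12)` → collection = [12].
2. `item = (1,2)[5]` raises IndexError.
3. bare `except` matches → `collection.append(49)` → collection = [12, 49].
4. `else` is skipped (an exception was raised).
Result: [12, 49]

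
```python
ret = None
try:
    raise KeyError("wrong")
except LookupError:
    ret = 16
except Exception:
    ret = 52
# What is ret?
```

Step-by-step execution trace:
1. `raise KeyError(...)` raises KeyError.
2. `except LookupError` matches (KeyError is a subclass of LookupError) → ret = 16.
3. `except Exception` is not reached.
Result: 16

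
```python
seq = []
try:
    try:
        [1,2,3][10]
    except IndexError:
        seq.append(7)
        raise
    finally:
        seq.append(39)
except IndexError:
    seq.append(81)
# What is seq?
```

Step-by-step execution trace:
1. Inner try: `[1,2,3][10]` raises IndexError.
2. Inner `except IndexError` matches → `seq.append(7)` → seq = [7].
3. bare `raise` re-raises IndexError.
4. Inner `finally` runs during unwinding: `seq.append(39)` → seq = [7, 39].
5. Outer `except IndexError` matches → `seq.append(81)` → seq = [7, 39, 81].
Result: [7, 39, 81]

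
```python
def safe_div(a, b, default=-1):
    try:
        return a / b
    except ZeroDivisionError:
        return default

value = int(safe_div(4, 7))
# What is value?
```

Step-by-step execution trace:
1. `safe_div(4, 7)` enters try: `return 4 / 7` → returns 0.5714285714285714. No exception raised.
2. `except ZeroDivisionError` is skipped.
3. `int(0.5714285714285714)` → 0 → value = 0.
Result: 0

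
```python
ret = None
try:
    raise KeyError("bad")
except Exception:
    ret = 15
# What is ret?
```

Step-by-step execution trace:
1. `raise KeyError(...)` raises KeyError.
2. `except Exception` matches (KeyError is a subclass of Exception) → ret = 15.
Result: 15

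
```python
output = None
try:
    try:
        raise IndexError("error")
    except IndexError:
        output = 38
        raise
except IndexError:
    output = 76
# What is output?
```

Step-by-step execution trace:
1. Inner try: `raise IndexError("error")` raises IndexError.
2. Inner `except IndexError` matches → output = 38.
3. bare `raise` re-raises the same IndexError.
4. Outer `except IndexError` matches → output = 76.
Result: 76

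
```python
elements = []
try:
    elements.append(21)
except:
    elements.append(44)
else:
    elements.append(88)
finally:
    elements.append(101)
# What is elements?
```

Step-by-step execution trace:
1. try: `elements.append(21)` → elements = [21]. No exception raised.
2. `except` is skipped.
3. `else` runs: `elements.append(88)` → elements = [21, 88].
4. `finally` always runs: `elements.append(101)` → elements = [21, 88, 101].
Result: [21, 88, 101]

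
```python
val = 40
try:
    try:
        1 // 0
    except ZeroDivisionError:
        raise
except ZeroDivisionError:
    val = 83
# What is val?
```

Step-by-step execution trace:
1. Inner try: `1 // 0` raises ZeroDivisionError.
2. Inner `except ZeroDivisionError` matches; bare `raise` re-raises the same ZeroDivisionError.
3. Outer `except ZeroDivisionError` matches → val = 83.
Result: 83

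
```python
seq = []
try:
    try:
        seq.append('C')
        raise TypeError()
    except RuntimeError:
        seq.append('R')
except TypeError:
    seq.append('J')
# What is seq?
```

Step-by-step execution trace:
1. Inner try: `seq.append('C')` → seq = ['C'].
2. `raise TypeError()` raises TypeError.
3. Inner `except RuntimeError` does not match TypeError; exception propagates to outer try.
4. Outer `except TypeError` matches → `seq.append('J')` → seq = ['C', 'J'].
Result: ['C', 'J']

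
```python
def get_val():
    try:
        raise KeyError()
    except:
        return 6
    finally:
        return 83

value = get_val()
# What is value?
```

Step-by-step execution trace:
1. `get_val()` enters try: `raise KeyError()` raises KeyError.
2. bare `except` matches → `return 6` sets pending return value 6.
3. Before returning, `finally: return 83` runs and overrides the pending return.
4. get_val() returns 83 → value = 83.
Result: 83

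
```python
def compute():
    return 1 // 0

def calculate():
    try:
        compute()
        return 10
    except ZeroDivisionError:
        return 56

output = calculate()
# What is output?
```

Step-by-step execution trace:
1. `calculate()` calls `compute()`.
2. `compute()` evaluates `1 // 0`, which raises ZeroDivisionError; it propagates to the caller.
3. `return 10` is not reached.
4. `except ZeroDivisionError` in calculate matches → returns 56.
5. output = 56.
Result: 56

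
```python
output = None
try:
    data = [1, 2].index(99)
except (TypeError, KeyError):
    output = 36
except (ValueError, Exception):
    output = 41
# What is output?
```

Step-by-step execution trace:
1. `data = [1, 2].index(99)` raises ValueError.
2. `except (TypeError, KeyError)` does not match ValueError; skipped.
3. `except (ValueError, Exception)` matches (ValueError is in the tuple) → output = 41.
Result: 41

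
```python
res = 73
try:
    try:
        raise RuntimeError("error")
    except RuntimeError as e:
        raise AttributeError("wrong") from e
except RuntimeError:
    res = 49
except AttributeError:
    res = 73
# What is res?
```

Step-by-step execution trace:
1. Inner try raises RuntimeError; inner `except RuntimeError as e` catches it.
2. `raise AttributeError(...) from e` raises AttributeError (RuntimeError is attached as __cause__, but only AttributeError is active).
3. Outer `except RuntimeError` does not match AttributeError; skipped.
4. Outer `except AttributeError` matches → res = 73.
Result: 73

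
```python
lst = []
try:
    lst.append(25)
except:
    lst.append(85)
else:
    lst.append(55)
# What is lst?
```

Step-by-step execution trace:
1. try: `lst.append(25)` → lst = [25]. No exception raised.
2. `except` is skipped.
3. `else` runs (try completed without exception): `lst.append(55)` → lst = [25, 55].
Result: [25, 55]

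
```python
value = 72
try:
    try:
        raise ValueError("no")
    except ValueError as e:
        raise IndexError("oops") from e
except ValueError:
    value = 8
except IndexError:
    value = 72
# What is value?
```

Step-by-step execution trace:
1. Inner try raises ValueError; inner `except ValueError as e` catches it.
2. `raise IndexError(...) from e` raises IndexError (ValueError is attached as __cause__, but only IndexError is active).
3. Outer `except ValueError` does not match IndexError; skipped.
4. Outer `except IndexError` matches → value = 72.
Result: 72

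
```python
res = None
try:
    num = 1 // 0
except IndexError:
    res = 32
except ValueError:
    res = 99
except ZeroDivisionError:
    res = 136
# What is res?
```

Step-by-step execution trace:
1. `num = 1 // 0` raises ZeroDivisionError.
2. `except IndexError` does not match ZeroDivisionError; skipped.
3. `except ValueError` does not match ZeroDivisionError; skipped.
4. `except ZeroDivisionError` matches → res = 136.
Result: 136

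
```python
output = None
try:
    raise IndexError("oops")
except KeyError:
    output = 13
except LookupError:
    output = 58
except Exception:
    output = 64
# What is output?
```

Step-by-step execution trace:
1. `raise IndexError(...)` raises IndexError.
2. `except KeyError` does not match (IndexError is not a subclass of KeyError); skipped.
3. `except LookupError` matches (IndexError is a subclass of LookupError) → output = 58.
4. `except Exception` is not reached.
Result: 58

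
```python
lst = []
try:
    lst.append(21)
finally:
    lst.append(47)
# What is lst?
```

Step-by-step execution trace:
1. try: `lst.append(21)` → lst = [21].
2. The try body completes without raising.
3. finally always runs: `lst.append(47)` → lst = [21, 47].
Result: [21, 47]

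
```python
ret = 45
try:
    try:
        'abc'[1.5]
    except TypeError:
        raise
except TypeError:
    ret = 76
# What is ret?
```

Step-by-step execution trace:
1. Inner try: `'abc'[1.5]` raises TypeError.
2. Inner `except TypeError` matches; bare `raise` re-raises the same TypeError.
3. Outer `except TypeError` matches → ret = 76.
Result: 76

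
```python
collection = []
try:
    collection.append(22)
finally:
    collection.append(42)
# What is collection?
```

Step-by-step execution trace:
1. try: `collection.append(22)` → collection = [22].
2. The try body completes without raising.
3. finally always runs: `collection.append(42)` → collection = [22, 42].
Result: [22, 42]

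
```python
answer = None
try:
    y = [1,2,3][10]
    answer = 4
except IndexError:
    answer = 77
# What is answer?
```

Step-by-step execution trace:
1. `y = [1,2,3][10]` raises IndexError.
2. `answer = 4` is not reached.
3. `except IndexError` matches → answer = 77.
Result: 77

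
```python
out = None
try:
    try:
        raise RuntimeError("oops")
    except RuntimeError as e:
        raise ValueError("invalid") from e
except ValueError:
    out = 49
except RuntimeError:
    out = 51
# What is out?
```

Step-by-step execution trace:
1. Inner try raises RuntimeError; inner `except RuntimeError as e` catches it.
2. `raise ValueError(...) from e` raises ValueError (RuntimeError is attached as __cause__, but only ValueError is active).
3. Outer `except ValueError` matches → out = 49.
4. `except RuntimeError` is not reached.
Result: 49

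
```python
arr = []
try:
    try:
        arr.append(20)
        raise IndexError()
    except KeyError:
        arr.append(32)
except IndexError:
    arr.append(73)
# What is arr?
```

Step-by-step execution trace:
1. Inner try: `arr.append(20)` → arr = [20].
2. `raise IndexError()` raises IndexError.
3. Inner `except KeyError` does not match IndexError; exception propagates to outer try.
4. Outer `except IndexError` matches → `arr.append(73)` → arr = [20, 73].
Result: [20, 73]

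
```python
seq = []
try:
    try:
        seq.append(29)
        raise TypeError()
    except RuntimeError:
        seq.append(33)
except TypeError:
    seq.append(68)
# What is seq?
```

Step-by-step execution trace:
1. Inner try: `seq.append(29)` → seq = [29].
2. `raise TypeError()` raises TypeError.
3. Inner `except RuntimeError` does not match TypeError; exception propagates to outer try.
4. Outer `except TypeError` matches → `seq.append(68)` → seq = [29, 68].
Result: [29, 68]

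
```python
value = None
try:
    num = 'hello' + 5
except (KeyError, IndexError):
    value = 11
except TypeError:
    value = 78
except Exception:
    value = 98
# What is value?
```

Step-by-step execution trace:
1. `num = 'hello' + 5` raises TypeError.
2. `except (KeyError, IndexError)` does not match TypeError; skipped.
3. `except TypeError` matches (exact type match) → value = 78.
4. `except Exception` is not reached.
Result: 78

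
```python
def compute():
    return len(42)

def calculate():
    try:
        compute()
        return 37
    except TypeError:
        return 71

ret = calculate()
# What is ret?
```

Step-by-step execution trace:
1. `calculate()` calls `compute()`.
2. `compute()` evaluates `len(42)`, which raises TypeError; it propagates to the caller.
3. `return 37` is not reached.
4. `except TypeError` in calculate matches → returns 71.
5. ret = 71.
Result: 71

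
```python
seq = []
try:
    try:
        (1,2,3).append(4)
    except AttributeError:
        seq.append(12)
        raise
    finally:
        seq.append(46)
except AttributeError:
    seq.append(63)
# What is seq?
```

Step-by-step execution trace:
1. Inner try: `(1,2,3).append(4)` raises AttributeError.
2. Inner `except AttributeError` matches → `seq.append(12)` → seq = [12].
3. bare `raise` re-raises AttributeError.
4. Inner `finally` runs during unwinding: `seq.append(46)` → seq = [12, 46].
5. Outer `except AttributeError` matches → `seq.append(63)` → seq = [12, 46, 63].
Result: [12, 46, 63]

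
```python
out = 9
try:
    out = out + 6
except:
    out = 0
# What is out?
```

Step-by-step execution trace:
1. out starts at 9.
2. try: `out = out + 6` → out = 15. No exception raised.
3. `except` is skipped.
Result: 15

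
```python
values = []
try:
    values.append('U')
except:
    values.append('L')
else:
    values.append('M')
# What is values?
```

Step-by-step execution trace:
1. try: `values.append('U')` → values = ['U']. No exception raised.
2. `except` is skipped.
3. `else` runs (try completed without exception): `values.append('M')` → values = ['U', 'M'].
Result: ['U', 'M']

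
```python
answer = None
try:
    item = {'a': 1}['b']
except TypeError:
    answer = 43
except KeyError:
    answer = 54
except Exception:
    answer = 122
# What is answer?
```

Step-by-step execution trace:
1. `item = {'a': 1}['b']` raises KeyError.
2. `except TypeError` does not match KeyError; skipped.
3. `except KeyError` matches → answer = 54.
4. Remaining except clauses are skipped.
Result: 54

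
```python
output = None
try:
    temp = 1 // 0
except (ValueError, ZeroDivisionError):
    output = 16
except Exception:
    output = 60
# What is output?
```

Step-by-step execution trace:
1. `temp = 1 // 0` raises ZeroDivisionError.
2. `except (ValueError, ZeroDivisionError)` matches (ZeroDivisionError is in the tuple) → output = 16.
3. `except Exception` is not reached.
Result: 16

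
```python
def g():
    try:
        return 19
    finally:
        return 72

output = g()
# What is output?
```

Step-by-step execution trace:
1. `g()` enters try: `return 19` sets pending return value 19.
2. Before returning, `finally: return 72` runs and overrides the pending return.
3. g() returns 72 → output = 72.
Result: 72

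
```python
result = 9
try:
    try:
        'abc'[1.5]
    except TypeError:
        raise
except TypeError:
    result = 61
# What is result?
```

Step-by-step execution trace:
1. Inner try: `'abc'[1.5]` raises TypeError.
2. Inner `except TypeError` matches; bare `raise` re-raises the same TypeError.
3. Outer `except TypeError` matches → result = 61.
Result: 61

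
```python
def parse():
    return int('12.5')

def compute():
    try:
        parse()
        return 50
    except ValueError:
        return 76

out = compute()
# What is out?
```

Step-by-step execution trace:
1. `compute()` calls `parse()`.
2. `parse()` evaluates `int('12.5')`, which raises ValueError; it propagates to the caller.
3. `return 50` is not reached.
4. `except ValueError` in compute matches → returns 76.
5. out = 76.
Result: 76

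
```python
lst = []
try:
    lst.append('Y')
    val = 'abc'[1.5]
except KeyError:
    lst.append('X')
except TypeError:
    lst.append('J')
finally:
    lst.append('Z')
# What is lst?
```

Step-by-step execution trace:
1. try: `lst.append('Y')` → lst = ['Y'].
2. `val = 'abc'[1.5]` raises TypeError.
3. `except KeyError` does not match TypeError; skipped.
4. `except TypeError` matches → `lst.append('J')` → lst = ['Y', 'J'].
5. finally always runs: `lst.append('Z')` → lst = ['Y', 'J', 'Z'].
Result: ['Y', 'J', 'Z']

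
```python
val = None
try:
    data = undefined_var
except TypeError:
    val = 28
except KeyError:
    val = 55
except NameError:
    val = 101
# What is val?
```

Step-by-step execution trace:
1. `data = undefined_var` raises NameError.
2. `except TypeError` does not match NameError; skipped.
3. `except KeyError` does not match NameError; skipped.
4. `except NameError` matches → val = 101.
Result: 101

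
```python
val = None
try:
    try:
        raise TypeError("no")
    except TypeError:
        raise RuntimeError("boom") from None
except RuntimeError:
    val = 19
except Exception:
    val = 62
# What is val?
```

Step-by-step execution trace:
1. Inner try raises TypeError; inner `except TypeError` catches it.
2. `raise RuntimeError(...) from None` raises RuntimeError (from None suppresses __context__, but the active exception is still RuntimeError).
3. Outer `except RuntimeError` matches → val = 19.
4. `except Exception` is not reached.
Result: 19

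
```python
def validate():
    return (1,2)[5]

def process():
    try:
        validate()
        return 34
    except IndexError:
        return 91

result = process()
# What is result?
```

Step-by-step execution trace:
1. `process()` calls `validate()`.
2. `validate()` evaluates `(1,2)[5]`, which raises IndexError; it propagates to the caller.
3. `return 34` is not reached.
4. `except IndexError` in process matches → returns 91.
5. result = 91.
Result: 91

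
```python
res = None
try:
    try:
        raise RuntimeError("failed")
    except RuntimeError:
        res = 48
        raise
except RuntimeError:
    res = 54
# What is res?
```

Step-by-step execution trace:
1. Inner try: `raise RuntimeError("failed")` raises RuntimeError.
2. Inner `except RuntimeError` matches → res = 48.
3. bare `raise` re-raises the same RuntimeError.
4. Outer `except RuntimeError` matches → res = 54.
Result: 54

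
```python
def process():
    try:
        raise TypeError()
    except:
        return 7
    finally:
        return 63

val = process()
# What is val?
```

Step-by-step execution trace:
1. `process()` enters try: `raise TypeError()` raises TypeError.
2. bare `except` matches → `return 7` sets pending return value 7.
3. Before returning, `finally: return 63` runs and overrides the pending return.
4. process() returns 63 → val = 63.
Result: 63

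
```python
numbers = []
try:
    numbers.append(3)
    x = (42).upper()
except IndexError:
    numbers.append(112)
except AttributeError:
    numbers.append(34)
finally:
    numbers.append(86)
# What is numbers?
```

Step-by-step execution trace:
1. try: `numbers.append(3)` → numbers = [3].
2. `x = (42).upper()` raises AttributeError.
3. `except IndexError` does not match AttributeError; skipped.
4. `except AttributeError` matches → `numbers.append(34)` → numbers = [3, 34].
5. finally always runs: `numbers.append(86)` → numbers = [3, 34, 86].
Result: [3, 34, 86]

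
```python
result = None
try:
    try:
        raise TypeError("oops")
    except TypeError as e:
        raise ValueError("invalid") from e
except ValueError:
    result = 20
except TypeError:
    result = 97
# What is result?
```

Step-by-step execution trace:
1. Inner try raises TypeError; inner `except TypeError as e` catches it.
2. `raise ValueError(...) from e` raises ValueError (TypeError is attached as __cause__, but only ValueError is active).
3. Outer `except ValueError` matches → result = 20.
4. `except TypeError` is not reached.
Result: 20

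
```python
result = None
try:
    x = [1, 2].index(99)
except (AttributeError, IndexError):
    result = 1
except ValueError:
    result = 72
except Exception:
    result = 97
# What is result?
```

Step-by-step execution trace:
1. `x = [1, 2].index(99)` raises ValueError.
2. `except (AttributeError, IndexError)` does not match ValueError; skipped.
3. `except ValueError` matches (exact type match) → result = 72.
4. `except Exception` is not reached.
Result: 72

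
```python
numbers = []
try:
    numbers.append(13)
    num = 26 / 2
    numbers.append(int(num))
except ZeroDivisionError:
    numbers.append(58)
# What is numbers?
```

Step-by-step execution trace:
1. try: `numbers.append(13)` → numbers = [13].
2. `num = 26 / 2` → num = 13.0. No exception raised.
3. `numbers.append(int(num))` → numbers = [13, 13].
4. `except ZeroDivisionError` is skipped (no exception was raised).
Result: [13, 13]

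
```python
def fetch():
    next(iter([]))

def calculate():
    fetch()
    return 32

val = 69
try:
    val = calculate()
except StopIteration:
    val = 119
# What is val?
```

Step-by-step execution trace:
1. val starts at 69.
2. try: `calculate()` calls `fetch()`.
3. `fetch()` evaluates `next(iter([]))`, which raises StopIteration; it propagates through calculate (uncaught).
4. `return 32` in calculate is not reached; the assignment to val does not complete.
5. `except StopIteration` matches → val = 119.
Result: 119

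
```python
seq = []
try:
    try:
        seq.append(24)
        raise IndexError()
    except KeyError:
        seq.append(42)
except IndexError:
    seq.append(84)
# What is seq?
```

Step-by-step execution trace:
1. Inner try: `seq.append(24)` → seq = [24].
2. `raise IndexError()` raises IndexError.
3. Inner `except KeyError` does not match IndexError; exception propagates to outer try.
4. Outer `except IndexError` matches → `seq.append(84)` → seq = [24, 84].
Result: [24, 84]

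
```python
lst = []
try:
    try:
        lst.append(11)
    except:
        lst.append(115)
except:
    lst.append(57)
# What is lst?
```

Step-by-step execution trace:
1. Inner try: `lst.append(11)` → lst = [11]. No exception raised.
2. Inner `except` is skipped.
3. Inner try completes normally; outer `except` is skipped.
Result: [11]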